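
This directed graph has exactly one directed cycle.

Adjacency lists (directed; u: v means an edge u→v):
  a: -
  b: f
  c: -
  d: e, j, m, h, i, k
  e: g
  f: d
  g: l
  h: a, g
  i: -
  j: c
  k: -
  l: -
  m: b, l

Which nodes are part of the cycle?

b, d, f, m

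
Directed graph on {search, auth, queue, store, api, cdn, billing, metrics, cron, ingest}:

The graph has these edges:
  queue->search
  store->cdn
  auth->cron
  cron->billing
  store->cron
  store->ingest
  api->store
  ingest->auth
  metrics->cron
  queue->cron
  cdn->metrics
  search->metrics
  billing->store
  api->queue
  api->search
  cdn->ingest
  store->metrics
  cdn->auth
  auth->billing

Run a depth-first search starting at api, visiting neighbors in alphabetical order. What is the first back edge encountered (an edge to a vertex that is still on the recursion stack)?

DFS from api (visiting neighbors in alphabetical order); mark gray on enter, black on exit:
api gray
  queue gray
    cron gray
      billing gray
        store gray
          cdn gray
            auth gray
              auth→billing: billing is gray → back edge
First back edge: auth → billing.

auth→billing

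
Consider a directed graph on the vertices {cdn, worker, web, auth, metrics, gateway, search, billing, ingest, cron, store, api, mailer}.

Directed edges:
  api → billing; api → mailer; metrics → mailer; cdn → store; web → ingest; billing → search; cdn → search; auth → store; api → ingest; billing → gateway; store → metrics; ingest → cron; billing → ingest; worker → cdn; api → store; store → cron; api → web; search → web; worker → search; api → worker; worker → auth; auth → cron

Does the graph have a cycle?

No

DFS with white/gray/black marking, starting from store:
store gray
  metrics gray
    mailer gray
    mailer black
  metrics black
  cron gray
  cron black
store black
cdn gray
  search gray
    web gray
      ingest gray
        ingest→cron: cron black — skip
      ingest black
    web black
  search black
  cdn→store: store black — skip
cdn black
worker gray
  worker→cdn: cdn black — skip
  auth gray
    auth→store: store black — skip
    auth→cron: cron black — skip
  auth black
  worker→search: search black — skip
worker black
gateway gray
gateway black
billing gray
  billing→gateway: gateway black — skip
  billing→ingest: ingest black — skip
  billing→search: search black — skip
billing black
api gray
  api→worker: worker black — skip
  api→billing: billing black — skip
  api→ingest: ingest black — skip
  api→web: web black — skip
  api→store: store black — skip
  api→mailer: mailer black — skip
api black
Every edge goes to a white or black vertex — no back edge, so the graph is acyclic.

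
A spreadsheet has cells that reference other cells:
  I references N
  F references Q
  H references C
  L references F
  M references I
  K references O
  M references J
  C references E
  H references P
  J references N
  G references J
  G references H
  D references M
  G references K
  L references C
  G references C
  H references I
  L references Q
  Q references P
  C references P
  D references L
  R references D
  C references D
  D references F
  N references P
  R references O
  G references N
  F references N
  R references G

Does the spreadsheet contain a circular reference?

Yes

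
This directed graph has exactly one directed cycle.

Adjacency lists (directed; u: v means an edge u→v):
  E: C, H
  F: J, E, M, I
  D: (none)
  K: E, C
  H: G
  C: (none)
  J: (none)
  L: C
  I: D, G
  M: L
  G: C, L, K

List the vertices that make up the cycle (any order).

E, G, H, K

DFS with gray/black marking from E:
E gray
  C gray
  C black
  H gray
    G gray
      G→C: C black — skip
      L gray
        L→C: C black — skip
      L black
      K gray
        K→E: E is gray → back edge
Back edge closes the cycle E → H → G → K → E; its vertices are {E, G, H, K}.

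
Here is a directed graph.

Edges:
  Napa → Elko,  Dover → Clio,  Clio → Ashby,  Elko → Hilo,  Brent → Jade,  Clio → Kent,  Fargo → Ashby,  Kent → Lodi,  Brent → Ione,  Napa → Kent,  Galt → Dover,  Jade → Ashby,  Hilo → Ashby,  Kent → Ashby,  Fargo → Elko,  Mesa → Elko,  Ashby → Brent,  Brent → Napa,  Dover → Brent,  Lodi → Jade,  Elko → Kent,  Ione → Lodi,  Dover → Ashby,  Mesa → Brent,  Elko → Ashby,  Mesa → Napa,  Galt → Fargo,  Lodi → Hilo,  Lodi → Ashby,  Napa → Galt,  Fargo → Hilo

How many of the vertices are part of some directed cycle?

A vertex is on a directed cycle iff it belongs to a strongly connected component of size ≥ 2 (or has a self-loop).
The vertices on cycles are {Clio, Elko, Galt, Hilo, Ione, Jade, Kent, Lodi, Napa, Ashby, Brent, Dover, Fargo} — 13 in total.

13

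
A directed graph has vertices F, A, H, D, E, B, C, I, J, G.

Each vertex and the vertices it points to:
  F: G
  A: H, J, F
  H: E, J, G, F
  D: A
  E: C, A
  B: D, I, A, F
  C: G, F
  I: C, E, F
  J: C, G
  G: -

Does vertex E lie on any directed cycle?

Yes

E is on a cycle iff E can reach itself via ≥1 edge.
E → A → H → E — yes.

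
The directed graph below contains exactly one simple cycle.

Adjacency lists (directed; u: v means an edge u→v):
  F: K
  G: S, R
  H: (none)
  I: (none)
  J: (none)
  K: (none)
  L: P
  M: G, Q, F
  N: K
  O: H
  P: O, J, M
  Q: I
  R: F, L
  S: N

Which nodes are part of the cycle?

G, L, M, P, R

DFS with gray/black marking from P:
P gray
  O gray
    H gray
    H black
  O black
  J gray
  J black
  M gray
    G gray
      S gray
        N gray
          K gray
          K black
        N black
      S black
      R gray
        F gray
          F→K: K black — skip
        F black
        L gray
          L→P: P is gray → back edge
Back edge closes the cycle P → M → G → R → L → P; its vertices are {G, L, M, P, R}.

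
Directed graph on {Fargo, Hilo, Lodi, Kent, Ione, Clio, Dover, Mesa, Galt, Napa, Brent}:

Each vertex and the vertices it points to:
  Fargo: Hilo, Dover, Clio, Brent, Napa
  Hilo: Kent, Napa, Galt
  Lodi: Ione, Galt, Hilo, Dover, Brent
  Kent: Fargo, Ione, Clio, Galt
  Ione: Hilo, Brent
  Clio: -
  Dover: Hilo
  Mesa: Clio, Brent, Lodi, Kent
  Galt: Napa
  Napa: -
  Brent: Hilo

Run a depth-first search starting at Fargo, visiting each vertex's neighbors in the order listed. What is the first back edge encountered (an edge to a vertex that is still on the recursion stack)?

Kent→Fargo

DFS from Fargo (visiting each vertex's neighbors in the order listed); mark gray on enter, black on exit:
Fargo gray
  Hilo gray
    Kent gray
      Kent→Fargo: Fargo is gray → back edge
First back edge: Kent → Fargo.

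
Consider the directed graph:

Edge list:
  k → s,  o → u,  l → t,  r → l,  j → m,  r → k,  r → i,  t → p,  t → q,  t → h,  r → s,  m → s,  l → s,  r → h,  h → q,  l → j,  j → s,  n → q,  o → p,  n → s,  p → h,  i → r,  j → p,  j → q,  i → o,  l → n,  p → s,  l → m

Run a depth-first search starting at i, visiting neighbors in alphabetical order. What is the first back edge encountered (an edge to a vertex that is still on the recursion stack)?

r->i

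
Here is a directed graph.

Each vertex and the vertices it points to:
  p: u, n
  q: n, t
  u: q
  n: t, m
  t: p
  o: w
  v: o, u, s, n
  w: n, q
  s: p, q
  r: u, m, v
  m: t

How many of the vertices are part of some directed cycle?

6

A vertex is on a directed cycle iff it belongs to a strongly connected component of size ≥ 2 (or has a self-loop).
The vertices on cycles are {m, n, p, q, t, u} — 6 in total.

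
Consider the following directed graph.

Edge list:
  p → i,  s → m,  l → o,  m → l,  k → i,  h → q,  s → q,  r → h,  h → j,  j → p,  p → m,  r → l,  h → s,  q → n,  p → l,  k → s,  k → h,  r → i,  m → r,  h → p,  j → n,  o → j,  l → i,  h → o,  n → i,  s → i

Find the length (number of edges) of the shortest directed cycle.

For each vertex v, BFS finds the shortest path from v back to v.
The shortest such closed walk is h → p → m → r → h, length 4.

4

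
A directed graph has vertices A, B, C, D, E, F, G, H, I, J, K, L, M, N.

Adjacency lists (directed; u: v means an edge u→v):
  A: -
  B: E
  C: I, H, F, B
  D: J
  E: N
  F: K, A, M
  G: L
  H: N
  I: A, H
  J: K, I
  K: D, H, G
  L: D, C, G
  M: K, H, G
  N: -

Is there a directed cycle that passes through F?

F is on a cycle iff F can reach itself via ≥1 edge.
F → K → G → L → C → F — yes.

Yes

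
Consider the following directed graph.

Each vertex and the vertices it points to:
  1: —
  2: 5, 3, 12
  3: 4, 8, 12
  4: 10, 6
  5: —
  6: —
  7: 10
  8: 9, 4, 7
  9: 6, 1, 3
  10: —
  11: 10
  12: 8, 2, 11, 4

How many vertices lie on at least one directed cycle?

A vertex is on a directed cycle iff it belongs to a strongly connected component of size ≥ 2 (or has a self-loop).
The vertices on cycles are {2, 3, 8, 9, 12} — 5 in total.

5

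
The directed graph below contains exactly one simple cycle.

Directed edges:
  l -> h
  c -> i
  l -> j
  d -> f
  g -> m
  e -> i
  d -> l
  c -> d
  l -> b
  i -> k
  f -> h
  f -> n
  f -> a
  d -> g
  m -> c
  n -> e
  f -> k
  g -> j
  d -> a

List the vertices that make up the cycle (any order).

DFS with gray/black marking from d:
d gray
  a gray
  a black
  g gray
    m gray
      c gray
        i gray
          k gray
          k black
        i black
        c→d: d is gray → back edge
Back edge closes the cycle d → g → m → c → d; its vertices are {c, d, g, m}.

c, d, g, m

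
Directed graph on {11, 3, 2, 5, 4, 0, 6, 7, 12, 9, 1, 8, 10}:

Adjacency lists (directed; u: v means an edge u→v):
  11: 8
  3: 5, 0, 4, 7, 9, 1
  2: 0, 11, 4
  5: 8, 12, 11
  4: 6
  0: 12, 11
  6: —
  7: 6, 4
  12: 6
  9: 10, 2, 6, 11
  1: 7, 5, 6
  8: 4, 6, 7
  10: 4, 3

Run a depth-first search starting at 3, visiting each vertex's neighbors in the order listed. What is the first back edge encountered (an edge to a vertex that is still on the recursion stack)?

10->3

DFS from 3 (visiting each vertex's neighbors in the order listed); mark gray on enter, black on exit:
3 gray
  5 gray
    8 gray
      4 gray
        6 gray
        6 black
      4 black
      8→6: 6 black — skip
      7 gray
        7→6: 6 black — skip
        7→4: 4 black — skip
      7 black
    8 black
    12 gray
      12→6: 6 black — skip
    12 black
    11 gray
      11→8: 8 black — skip
    11 black
  5 black
  0 gray
    0→12: 12 black — skip
    0→11: 11 black — skip
  0 black
  3→4: 4 black — skip
  3→7: 7 black — skip
  9 gray
    10 gray
      10→4: 4 black — skip
      10→3: 3 is gray → back edge
First back edge: 10 → 3.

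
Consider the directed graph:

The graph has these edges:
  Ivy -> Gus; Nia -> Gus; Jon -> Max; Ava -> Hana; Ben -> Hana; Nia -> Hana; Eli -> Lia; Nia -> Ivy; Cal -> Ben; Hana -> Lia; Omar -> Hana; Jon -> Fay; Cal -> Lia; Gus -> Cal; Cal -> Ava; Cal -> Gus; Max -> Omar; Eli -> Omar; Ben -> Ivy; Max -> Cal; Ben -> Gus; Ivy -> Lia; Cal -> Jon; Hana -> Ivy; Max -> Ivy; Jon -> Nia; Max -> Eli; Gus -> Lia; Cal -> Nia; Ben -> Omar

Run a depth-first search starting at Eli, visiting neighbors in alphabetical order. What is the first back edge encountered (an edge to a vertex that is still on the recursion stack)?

Ava->Hana

DFS from Eli (visiting neighbors in alphabetical order); mark gray on enter, black on exit:
Eli gray
  Lia gray
  Lia black
  Omar gray
    Hana gray
      Ivy gray
        Gus gray
          Cal gray
            Ava gray
              Ava→Hana: Hana is gray → back edge
First back edge: Ava → Hana.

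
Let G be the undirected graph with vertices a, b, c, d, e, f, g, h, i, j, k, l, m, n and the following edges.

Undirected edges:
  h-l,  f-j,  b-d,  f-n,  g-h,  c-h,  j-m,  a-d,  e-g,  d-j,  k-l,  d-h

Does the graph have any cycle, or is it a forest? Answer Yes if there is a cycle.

No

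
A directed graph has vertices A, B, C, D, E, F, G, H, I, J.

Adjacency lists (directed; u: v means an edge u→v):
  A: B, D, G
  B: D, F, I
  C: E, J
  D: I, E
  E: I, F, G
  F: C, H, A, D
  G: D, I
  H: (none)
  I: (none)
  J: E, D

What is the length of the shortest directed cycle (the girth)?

For each vertex v, BFS finds the shortest path from v back to v.
The shortest such closed walk is F → D → E → F, length 3.

3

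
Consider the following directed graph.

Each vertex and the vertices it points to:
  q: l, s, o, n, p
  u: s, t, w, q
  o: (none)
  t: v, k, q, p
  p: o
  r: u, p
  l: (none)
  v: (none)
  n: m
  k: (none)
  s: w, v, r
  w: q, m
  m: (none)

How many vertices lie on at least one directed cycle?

6

A vertex is on a directed cycle iff it belongs to a strongly connected component of size ≥ 2 (or has a self-loop).
The vertices on cycles are {q, r, s, t, u, w} — 6 in total.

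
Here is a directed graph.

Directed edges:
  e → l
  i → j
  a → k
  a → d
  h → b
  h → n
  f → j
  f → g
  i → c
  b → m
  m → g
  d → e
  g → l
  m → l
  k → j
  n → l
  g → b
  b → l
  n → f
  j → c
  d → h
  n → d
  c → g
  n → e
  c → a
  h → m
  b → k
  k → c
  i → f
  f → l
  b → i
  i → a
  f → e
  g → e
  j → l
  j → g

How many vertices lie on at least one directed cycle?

12

A vertex is on a directed cycle iff it belongs to a strongly connected component of size ≥ 2 (or has a self-loop).
The vertices on cycles are {a, b, c, d, f, g, h, i, j, k, m, n} — 12 in total.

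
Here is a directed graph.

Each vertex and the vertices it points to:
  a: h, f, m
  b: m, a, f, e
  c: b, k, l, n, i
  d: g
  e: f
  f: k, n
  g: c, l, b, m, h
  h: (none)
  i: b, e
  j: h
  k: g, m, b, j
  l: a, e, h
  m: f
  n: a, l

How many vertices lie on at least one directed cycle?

A vertex is on a directed cycle iff it belongs to a strongly connected component of size ≥ 2 (or has a self-loop).
The vertices on cycles are {a, b, c, e, f, g, i, k, l, m, n} — 11 in total.

11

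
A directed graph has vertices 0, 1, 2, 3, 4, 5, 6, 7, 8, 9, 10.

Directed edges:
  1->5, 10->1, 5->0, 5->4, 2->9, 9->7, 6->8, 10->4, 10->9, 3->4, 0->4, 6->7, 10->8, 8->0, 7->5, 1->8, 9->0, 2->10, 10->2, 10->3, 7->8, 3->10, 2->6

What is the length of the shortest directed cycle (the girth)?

For each vertex v, BFS finds the shortest path from v back to v.
The shortest such closed walk is 10 → 3 → 10, length 2.

2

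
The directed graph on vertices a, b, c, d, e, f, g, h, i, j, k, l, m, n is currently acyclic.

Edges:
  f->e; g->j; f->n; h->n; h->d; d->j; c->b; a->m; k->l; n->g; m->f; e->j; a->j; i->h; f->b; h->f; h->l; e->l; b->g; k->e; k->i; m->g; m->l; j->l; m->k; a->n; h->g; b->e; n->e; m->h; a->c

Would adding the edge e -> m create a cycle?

Yes

Adding e→m creates a cycle iff m can already reach e.
Path from m: m → k → e.
So m → … → e → m is a cycle.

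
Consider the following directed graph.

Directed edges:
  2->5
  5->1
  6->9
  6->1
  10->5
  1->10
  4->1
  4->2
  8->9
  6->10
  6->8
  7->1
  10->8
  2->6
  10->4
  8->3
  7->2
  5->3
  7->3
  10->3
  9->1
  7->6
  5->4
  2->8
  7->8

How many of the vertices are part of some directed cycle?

8

A vertex is on a directed cycle iff it belongs to a strongly connected component of size ≥ 2 (or has a self-loop).
The vertices on cycles are {1, 2, 4, 5, 6, 8, 9, 10} — 8 in total.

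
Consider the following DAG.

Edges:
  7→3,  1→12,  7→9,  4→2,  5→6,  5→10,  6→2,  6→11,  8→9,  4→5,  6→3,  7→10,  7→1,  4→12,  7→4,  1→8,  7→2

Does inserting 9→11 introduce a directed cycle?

Adding 9→11 creates a cycle iff 11 can already reach 9.
Explore from 11: no path reaches 9. The graph stays acyclic.

No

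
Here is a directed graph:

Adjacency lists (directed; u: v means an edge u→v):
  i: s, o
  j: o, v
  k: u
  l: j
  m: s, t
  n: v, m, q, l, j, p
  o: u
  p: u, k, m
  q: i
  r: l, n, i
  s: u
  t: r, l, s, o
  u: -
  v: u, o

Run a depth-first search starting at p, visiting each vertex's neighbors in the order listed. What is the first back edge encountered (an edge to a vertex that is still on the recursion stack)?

DFS from p (visiting each vertex's neighbors in the order listed); mark gray on enter, black on exit:
p gray
  u gray
  u black
  k gray
    k→u: u black — skip
  k black
  m gray
    s gray
      s→u: u black — skip
    s black
    t gray
      r gray
        l gray
          j gray
            o gray
              o→u: u black — skip
            o black
            v gray
              v→u: u black — skip
              v→o: o black — skip
            v black
          j black
        l black
        n gray
          n→v: v black — skip
          n→m: m is gray → back edge
First back edge: n → m.

n→m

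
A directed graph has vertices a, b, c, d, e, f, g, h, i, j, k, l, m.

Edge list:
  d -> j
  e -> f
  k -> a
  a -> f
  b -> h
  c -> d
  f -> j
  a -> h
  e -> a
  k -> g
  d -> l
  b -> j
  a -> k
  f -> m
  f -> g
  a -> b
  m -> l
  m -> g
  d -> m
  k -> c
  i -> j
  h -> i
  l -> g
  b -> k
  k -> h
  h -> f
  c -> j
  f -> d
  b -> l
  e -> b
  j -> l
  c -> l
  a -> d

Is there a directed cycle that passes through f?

f lies on a cycle iff there is a path from f back to itself.
Exploring from f, it never reaches itself; equivalently, its strongly connected component is a singleton.

No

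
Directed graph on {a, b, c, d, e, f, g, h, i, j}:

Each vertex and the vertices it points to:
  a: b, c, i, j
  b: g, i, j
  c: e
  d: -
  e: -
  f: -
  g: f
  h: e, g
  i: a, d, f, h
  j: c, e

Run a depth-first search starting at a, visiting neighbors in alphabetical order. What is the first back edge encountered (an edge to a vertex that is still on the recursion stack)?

DFS from a (visiting neighbors in alphabetical order); mark gray on enter, black on exit:
a gray
  b gray
    g gray
      f gray
      f black
    g black
    i gray
      i→a: a is gray → back edge
First back edge: i → a.

i→a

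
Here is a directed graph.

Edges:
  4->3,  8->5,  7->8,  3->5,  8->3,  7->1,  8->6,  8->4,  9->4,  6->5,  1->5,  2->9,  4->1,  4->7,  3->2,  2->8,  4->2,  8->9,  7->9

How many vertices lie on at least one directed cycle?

A vertex is on a directed cycle iff it belongs to a strongly connected component of size ≥ 2 (or has a self-loop).
The vertices on cycles are {2, 3, 4, 7, 8, 9} — 6 in total.

6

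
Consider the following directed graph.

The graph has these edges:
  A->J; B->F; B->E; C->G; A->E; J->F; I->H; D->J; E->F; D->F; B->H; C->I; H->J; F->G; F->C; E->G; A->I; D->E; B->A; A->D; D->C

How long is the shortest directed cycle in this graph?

5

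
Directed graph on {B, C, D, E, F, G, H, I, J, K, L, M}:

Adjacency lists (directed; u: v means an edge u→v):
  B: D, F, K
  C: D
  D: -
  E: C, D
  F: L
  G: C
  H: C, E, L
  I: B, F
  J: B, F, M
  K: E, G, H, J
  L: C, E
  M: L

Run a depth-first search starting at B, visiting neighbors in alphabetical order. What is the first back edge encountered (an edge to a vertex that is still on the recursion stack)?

J→B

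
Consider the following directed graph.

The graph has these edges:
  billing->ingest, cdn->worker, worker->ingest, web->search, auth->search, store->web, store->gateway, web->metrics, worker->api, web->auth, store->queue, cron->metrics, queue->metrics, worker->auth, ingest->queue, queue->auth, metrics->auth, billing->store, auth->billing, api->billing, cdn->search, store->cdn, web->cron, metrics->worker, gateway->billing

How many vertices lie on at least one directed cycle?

A vertex is on a directed cycle iff it belongs to a strongly connected component of size ≥ 2 (or has a self-loop).
The vertices on cycles are {api, cdn, web, auth, cron, queue, store, ingest, worker, billing, gateway, metrics} — 12 in total.

12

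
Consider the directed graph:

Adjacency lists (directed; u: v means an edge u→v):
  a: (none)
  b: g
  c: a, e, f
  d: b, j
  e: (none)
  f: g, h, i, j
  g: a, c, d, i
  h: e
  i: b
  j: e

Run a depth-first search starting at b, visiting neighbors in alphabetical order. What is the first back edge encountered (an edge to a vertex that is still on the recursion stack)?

f->g

DFS from b (visiting neighbors in alphabetical order); mark gray on enter, black on exit:
b gray
  g gray
    a gray
    a black
    c gray
      c→a: a black — skip
      e gray
      e black
      f gray
        f→g: g is gray → back edge
First back edge: f → g.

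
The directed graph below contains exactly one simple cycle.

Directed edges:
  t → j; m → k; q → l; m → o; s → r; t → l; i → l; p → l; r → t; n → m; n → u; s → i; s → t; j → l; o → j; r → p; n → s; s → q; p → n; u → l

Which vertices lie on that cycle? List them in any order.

n, p, r, s

DFS with gray/black marking from n:
n gray
  s gray
    i gray
      l gray
      l black
    i black
    q gray
      q→l: l black — skip
    q black
    r gray
      t gray
        t→l: l black — skip
        j gray
          j→l: l black — skip
        j black
      t black
      p gray
        p→l: l black — skip
        p→n: n is gray → back edge
Back edge closes the cycle n → s → r → p → n; its vertices are {n, p, r, s}.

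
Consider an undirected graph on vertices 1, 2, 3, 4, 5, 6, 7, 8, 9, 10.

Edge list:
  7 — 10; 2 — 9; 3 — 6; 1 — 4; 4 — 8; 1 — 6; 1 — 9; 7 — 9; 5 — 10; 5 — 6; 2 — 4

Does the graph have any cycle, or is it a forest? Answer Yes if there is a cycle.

Yes

DFS, tracking each vertex's parent; an edge to a visited non-parent vertex closes a cycle.
Start from 2:
visit 2 (parent –)
  visit 4 (parent 2)
    visit 8 (parent 4)
      8–4: parent, skip
    4–2: parent, skip
    visit 1 (parent 4)
      1–4: parent, skip
      visit 9 (parent 1)
        visit 7 (parent 9)
          visit 10 (parent 7)
            visit 5 (parent 10)
              5–10: parent, skip
              visit 6 (parent 5)
                6–5: parent, skip
                visit 3 (parent 6)
                  3–6: parent, skip
                6–1: 1 visited and ≠ parent → cycle
Cycle: 1 – 9 – 7 – 10 – 5 – 6 – 1.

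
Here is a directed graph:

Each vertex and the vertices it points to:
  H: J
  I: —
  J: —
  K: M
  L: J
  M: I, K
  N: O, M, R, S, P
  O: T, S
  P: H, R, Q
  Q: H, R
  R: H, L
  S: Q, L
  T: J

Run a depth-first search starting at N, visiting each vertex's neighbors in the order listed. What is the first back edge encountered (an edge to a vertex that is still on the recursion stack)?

DFS from N (visiting each vertex's neighbors in the order listed); mark gray on enter, black on exit:
N gray
  O gray
    T gray
      J gray
      J black
    T black
    S gray
      Q gray
        H gray
          H→J: J black — skip
        H black
        R gray
          R→H: H black — skip
          L gray
            L→J: J black — skip
          L black
        R black
      Q black
      S→L: L black — skip
    S black
  O black
  M gray
    I gray
    I black
    K gray
      K→M: M is gray → back edge
First back edge: K → M.

K->M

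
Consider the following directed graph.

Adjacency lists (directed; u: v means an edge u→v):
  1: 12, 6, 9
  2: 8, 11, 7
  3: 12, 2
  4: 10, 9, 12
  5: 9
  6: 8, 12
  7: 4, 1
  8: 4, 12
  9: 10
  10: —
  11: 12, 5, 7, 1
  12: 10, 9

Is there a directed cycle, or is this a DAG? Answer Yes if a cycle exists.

DFS with white/gray/black marking, starting from 5:
5 gray
  9 gray
    10 gray
    10 black
  9 black
5 black
1 gray
  12 gray
    12→10: 10 black — skip
    12→9: 9 black — skip
  12 black
  6 gray
    8 gray
      4 gray
        4→10: 10 black — skip
        4→9: 9 black — skip
        4→12: 12 black — skip
      4 black
      8→12: 12 black — skip
    8 black
    6→12: 12 black — skip
  6 black
  1→9: 9 black — skip
1 black
2 gray
  2→8: 8 black — skip
  11 gray
    11→12: 12 black — skip
    11→5: 5 black — skip
    7 gray
      7→4: 4 black — skip
      7→1: 1 black — skip
    7 black
    11→1: 1 black — skip
  11 black
  2→7: 7 black — skip
2 black
3 gray
  3→12: 12 black — skip
  3→2: 2 black — skip
3 black
Every edge goes to a white or black vertex — no back edge, so the graph is acyclic.

No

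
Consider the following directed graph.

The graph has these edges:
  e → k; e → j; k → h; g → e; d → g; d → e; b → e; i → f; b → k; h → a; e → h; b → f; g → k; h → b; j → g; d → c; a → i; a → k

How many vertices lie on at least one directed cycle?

A vertex is on a directed cycle iff it belongs to a strongly connected component of size ≥ 2 (or has a self-loop).
The vertices on cycles are {a, b, e, g, h, j, k} — 7 in total.

7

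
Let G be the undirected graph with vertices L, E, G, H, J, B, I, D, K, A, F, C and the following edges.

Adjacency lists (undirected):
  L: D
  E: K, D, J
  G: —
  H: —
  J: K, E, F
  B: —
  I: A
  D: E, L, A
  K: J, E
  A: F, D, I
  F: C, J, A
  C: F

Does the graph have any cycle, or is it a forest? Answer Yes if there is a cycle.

Yes

DFS, tracking each vertex's parent; an edge to a visited non-parent vertex closes a cycle.
Start from H:
visit H (parent –)
visit L (parent –)
  visit D (parent L)
    visit E (parent D)
      visit K (parent E)
        visit J (parent K)
          J–K: parent, skip
          J–E: E visited and ≠ parent → cycle
Cycle: E – K – J – E.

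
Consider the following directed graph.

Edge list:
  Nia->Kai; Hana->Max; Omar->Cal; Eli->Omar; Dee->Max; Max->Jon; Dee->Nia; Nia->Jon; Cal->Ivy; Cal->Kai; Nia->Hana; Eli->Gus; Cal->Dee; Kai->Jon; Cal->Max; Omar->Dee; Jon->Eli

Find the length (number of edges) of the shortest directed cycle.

5

For each vertex v, BFS finds the shortest path from v back to v.
The shortest such closed walk is Eli → Omar → Dee → Nia → Jon → Eli, length 5.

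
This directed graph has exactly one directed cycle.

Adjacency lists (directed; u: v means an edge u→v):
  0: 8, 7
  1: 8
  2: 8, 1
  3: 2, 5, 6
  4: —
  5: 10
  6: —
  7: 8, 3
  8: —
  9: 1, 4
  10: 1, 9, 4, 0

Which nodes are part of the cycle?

DFS with gray/black marking from 3:
3 gray
  2 gray
    8 gray
    8 black
    1 gray
      1→8: 8 black — skip
    1 black
  2 black
  5 gray
    10 gray
      10→1: 1 black — skip
      9 gray
        9→1: 1 black — skip
        4 gray
        4 black
      9 black
      10→4: 4 black — skip
      0 gray
        0→8: 8 black — skip
        7 gray
          7→8: 8 black — skip
          7→3: 3 is gray → back edge
Back edge closes the cycle 3 → 5 → 10 → 0 → 7 → 3; its vertices are {0, 3, 5, 7, 10}.

0, 3, 5, 7, 10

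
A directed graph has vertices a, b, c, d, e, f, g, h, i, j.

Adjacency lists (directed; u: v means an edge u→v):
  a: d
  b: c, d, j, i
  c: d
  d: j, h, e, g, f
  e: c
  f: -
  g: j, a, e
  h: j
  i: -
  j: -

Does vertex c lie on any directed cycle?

Yes

c is on a cycle iff c can reach itself via ≥1 edge.
c → d → e → c — yes.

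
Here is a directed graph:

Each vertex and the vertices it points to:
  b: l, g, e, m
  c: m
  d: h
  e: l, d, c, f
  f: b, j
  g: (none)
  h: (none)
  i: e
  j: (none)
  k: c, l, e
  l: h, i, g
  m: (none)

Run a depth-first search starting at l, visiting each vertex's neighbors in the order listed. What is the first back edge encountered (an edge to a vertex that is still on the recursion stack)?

DFS from l (visiting each vertex's neighbors in the order listed); mark gray on enter, black on exit:
l gray
  h gray
  h black
  i gray
    e gray
      e→l: l is gray → back edge
First back edge: e → l.

e->l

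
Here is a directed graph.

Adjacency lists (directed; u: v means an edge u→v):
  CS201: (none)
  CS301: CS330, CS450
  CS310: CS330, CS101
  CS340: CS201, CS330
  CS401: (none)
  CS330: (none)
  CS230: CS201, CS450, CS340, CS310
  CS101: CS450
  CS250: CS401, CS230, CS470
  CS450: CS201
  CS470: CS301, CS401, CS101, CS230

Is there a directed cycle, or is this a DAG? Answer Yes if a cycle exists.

No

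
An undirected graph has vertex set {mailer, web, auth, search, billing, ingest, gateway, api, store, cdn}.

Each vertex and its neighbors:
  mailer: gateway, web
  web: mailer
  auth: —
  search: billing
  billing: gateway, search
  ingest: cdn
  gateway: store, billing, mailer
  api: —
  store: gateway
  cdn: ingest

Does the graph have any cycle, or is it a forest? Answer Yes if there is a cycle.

DFS, tracking each vertex's parent; an edge to a visited non-parent vertex closes a cycle.
Start from store:
visit store (parent –)
  visit gateway (parent store)
    gateway–store: parent, skip
    visit billing (parent gateway)
      billing–gateway: parent, skip
      visit search (parent billing)
        search–billing: parent, skip
    visit mailer (parent gateway)
      mailer–gateway: parent, skip
      visit web (parent mailer)
        web–mailer: parent, skip
visit auth (parent –)
visit ingest (parent –)
  visit cdn (parent ingest)
    cdn–ingest: parent, skip
visit api (parent –)
No non-parent visited neighbor found — the graph is a forest.

No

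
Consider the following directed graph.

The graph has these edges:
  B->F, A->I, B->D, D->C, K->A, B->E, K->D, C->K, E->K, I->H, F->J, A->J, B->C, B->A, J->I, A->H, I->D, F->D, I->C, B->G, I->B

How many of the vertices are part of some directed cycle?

9

A vertex is on a directed cycle iff it belongs to a strongly connected component of size ≥ 2 (or has a self-loop).
The vertices on cycles are {A, B, C, D, E, F, I, J, K} — 9 in total.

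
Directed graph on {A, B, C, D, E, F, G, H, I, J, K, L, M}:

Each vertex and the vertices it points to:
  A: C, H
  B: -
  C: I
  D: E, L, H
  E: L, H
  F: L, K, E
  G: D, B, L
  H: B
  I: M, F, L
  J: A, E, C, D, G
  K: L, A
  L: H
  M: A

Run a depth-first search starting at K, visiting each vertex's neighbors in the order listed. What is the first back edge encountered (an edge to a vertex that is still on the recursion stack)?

M->A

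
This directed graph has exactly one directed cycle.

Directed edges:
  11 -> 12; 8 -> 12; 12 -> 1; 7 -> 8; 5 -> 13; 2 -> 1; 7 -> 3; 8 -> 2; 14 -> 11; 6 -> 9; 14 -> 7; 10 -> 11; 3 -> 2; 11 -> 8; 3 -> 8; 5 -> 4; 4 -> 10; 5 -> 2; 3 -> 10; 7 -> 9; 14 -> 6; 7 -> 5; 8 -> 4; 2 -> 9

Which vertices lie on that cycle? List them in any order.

DFS with gray/black marking from 10:
10 gray
  11 gray
    8 gray
      12 gray
        1 gray
        1 black
      12 black
      2 gray
        9 gray
        9 black
        2→1: 1 black — skip
      2 black
      4 gray
        4→10: 10 is gray → back edge
Back edge closes the cycle 10 → 11 → 8 → 4 → 10; its vertices are {4, 8, 10, 11}.

4, 8, 10, 11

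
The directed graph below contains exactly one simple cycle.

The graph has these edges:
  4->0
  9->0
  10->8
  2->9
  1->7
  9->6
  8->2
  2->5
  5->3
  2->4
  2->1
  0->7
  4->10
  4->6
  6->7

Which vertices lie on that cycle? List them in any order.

DFS with gray/black marking from 2:
2 gray
  4 gray
    0 gray
      7 gray
      7 black
    0 black
    10 gray
      8 gray
        8→2: 2 is gray → back edge
Back edge closes the cycle 2 → 4 → 10 → 8 → 2; its vertices are {2, 4, 8, 10}.

2, 4, 8, 10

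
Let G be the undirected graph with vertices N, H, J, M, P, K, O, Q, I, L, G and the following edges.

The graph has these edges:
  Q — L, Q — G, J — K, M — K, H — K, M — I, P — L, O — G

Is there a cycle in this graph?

DFS, tracking each vertex's parent; an edge to a visited non-parent vertex closes a cycle.
Start from K:
visit K (parent –)
  visit J (parent K)
    J–K: parent, skip
  visit M (parent K)
    visit I (parent M)
      I–M: parent, skip
    M–K: parent, skip
  visit H (parent K)
    H–K: parent, skip
visit N (parent –)
visit P (parent –)
  visit L (parent P)
    L–P: parent, skip
    visit Q (parent L)
      visit G (parent Q)
        G–Q: parent, skip
        visit O (parent G)
          O–G: parent, skip
      Q–L: parent, skip
No non-parent visited neighbor found — the graph is a forest.

No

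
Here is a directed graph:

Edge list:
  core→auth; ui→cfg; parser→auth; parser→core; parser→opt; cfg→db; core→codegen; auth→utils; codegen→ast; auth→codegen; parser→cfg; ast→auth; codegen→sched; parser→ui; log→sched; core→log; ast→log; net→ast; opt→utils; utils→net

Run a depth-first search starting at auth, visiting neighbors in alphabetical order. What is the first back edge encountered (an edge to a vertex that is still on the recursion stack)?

DFS from auth (visiting neighbors in alphabetical order); mark gray on enter, black on exit:
auth gray
  codegen gray
    ast gray
      ast→auth: auth is gray → back edge
First back edge: ast → auth.

ast→auth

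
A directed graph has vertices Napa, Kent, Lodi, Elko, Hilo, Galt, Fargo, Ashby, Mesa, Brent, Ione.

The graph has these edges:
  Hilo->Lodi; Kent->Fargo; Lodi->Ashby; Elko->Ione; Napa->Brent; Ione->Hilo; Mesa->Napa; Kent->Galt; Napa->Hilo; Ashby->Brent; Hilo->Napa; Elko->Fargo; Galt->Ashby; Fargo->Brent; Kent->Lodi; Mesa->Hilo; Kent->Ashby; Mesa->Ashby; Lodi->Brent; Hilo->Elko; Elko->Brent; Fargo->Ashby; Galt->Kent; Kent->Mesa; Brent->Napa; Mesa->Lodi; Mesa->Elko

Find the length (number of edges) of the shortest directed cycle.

2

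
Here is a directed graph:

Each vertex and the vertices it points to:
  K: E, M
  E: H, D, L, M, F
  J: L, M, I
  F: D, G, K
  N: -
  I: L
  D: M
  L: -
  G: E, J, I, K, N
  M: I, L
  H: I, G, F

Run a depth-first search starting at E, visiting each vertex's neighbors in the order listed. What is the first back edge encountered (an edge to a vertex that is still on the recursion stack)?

DFS from E (visiting each vertex's neighbors in the order listed); mark gray on enter, black on exit:
E gray
  H gray
    I gray
      L gray
      L black
    I black
    G gray
      G→E: E is gray → back edge
First back edge: G → E.

G→E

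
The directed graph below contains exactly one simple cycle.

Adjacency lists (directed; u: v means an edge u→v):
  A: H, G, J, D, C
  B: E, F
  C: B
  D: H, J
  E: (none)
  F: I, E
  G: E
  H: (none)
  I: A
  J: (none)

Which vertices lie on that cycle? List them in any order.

A, B, C, F, I

DFS with gray/black marking from I:
I gray
  A gray
    H gray
    H black
    G gray
      E gray
      E black
    G black
    J gray
    J black
    D gray
      D→H: H black — skip
      D→J: J black — skip
    D black
    C gray
      B gray
        B→E: E black — skip
        F gray
          F→I: I is gray → back edge
Back edge closes the cycle I → A → C → B → F → I; its vertices are {A, B, C, F, I}.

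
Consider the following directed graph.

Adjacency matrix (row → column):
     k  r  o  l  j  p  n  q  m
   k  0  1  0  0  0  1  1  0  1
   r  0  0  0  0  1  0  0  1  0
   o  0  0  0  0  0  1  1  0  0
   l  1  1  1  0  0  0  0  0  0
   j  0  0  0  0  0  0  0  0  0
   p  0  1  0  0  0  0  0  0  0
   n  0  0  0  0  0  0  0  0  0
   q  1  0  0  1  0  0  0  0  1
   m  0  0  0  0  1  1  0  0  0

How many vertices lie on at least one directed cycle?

7

A vertex is on a directed cycle iff it belongs to a strongly connected component of size ≥ 2 (or has a self-loop).
The vertices on cycles are {k, l, m, o, p, q, r} — 7 in total.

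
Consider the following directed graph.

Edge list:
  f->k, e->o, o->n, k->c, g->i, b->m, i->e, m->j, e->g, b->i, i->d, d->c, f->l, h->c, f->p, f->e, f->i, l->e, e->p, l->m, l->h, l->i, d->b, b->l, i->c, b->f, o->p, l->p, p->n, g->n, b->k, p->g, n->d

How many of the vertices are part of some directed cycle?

A vertex is on a directed cycle iff it belongs to a strongly connected component of size ≥ 2 (or has a self-loop).
The vertices on cycles are {b, d, e, f, g, i, l, n, o, p} — 10 in total.

10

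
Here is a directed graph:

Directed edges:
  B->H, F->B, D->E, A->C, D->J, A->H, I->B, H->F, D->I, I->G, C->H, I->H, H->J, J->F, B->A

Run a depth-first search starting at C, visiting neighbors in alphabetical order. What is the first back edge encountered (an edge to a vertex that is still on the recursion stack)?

DFS from C (visiting neighbors in alphabetical order); mark gray on enter, black on exit:
C gray
  H gray
    F gray
      B gray
        A gray
          A→C: C is gray → back edge
First back edge: A → C.

A->C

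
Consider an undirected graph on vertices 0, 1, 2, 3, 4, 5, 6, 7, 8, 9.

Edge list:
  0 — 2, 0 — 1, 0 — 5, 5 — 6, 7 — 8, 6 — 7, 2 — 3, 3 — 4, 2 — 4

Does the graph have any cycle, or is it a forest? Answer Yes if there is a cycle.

Yes

DFS, tracking each vertex's parent; an edge to a visited non-parent vertex closes a cycle.
Start from 5:
visit 5 (parent –)
  visit 0 (parent 5)
    0–5: parent, skip
    visit 2 (parent 0)
      visit 3 (parent 2)
        3–2: parent, skip
        visit 4 (parent 3)
          4–3: parent, skip
          4–2: 2 visited and ≠ parent → cycle
Cycle: 2 – 3 – 4 – 2.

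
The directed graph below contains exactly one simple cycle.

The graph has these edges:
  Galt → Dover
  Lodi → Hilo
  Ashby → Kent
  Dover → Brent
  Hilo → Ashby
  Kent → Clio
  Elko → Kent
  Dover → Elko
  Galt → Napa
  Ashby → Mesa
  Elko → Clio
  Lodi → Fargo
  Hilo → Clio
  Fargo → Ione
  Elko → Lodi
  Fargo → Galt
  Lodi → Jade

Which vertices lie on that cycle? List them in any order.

Elko, Galt, Lodi, Dover, Fargo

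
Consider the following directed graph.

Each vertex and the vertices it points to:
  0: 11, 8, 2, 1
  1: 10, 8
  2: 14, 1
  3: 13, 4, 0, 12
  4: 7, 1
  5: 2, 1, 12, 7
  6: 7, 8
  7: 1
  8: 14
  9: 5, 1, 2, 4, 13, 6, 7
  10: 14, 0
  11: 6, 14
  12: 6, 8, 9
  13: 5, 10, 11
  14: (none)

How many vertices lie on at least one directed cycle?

11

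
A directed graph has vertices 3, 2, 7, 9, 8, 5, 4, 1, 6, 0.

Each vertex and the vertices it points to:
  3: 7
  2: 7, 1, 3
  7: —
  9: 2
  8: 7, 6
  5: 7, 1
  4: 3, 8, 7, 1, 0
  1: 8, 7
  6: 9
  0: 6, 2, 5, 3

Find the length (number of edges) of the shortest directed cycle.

5

For each vertex v, BFS finds the shortest path from v back to v.
The shortest such closed walk is 6 → 9 → 2 → 1 → 8 → 6, length 5.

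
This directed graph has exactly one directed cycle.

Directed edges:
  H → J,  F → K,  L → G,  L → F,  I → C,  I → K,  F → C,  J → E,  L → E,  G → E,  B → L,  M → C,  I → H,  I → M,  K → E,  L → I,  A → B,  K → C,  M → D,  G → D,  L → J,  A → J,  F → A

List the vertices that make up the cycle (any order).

DFS with gray/black marking from B:
B gray
  L gray
    J gray
      E gray
      E black
    J black
    G gray
      D gray
      D black
      G→E: E black — skip
    G black
    L→E: E black — skip
    F gray
      A gray
        A→J: J black — skip
        A→B: B is gray → back edge
Back edge closes the cycle B → L → F → A → B; its vertices are {A, B, F, L}.

A, B, F, L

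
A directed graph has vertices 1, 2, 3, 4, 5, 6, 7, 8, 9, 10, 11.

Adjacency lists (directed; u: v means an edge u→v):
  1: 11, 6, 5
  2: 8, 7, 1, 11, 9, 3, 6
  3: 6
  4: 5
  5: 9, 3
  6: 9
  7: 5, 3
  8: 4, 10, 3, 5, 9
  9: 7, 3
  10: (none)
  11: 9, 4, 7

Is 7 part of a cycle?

7 is on a cycle iff 7 can reach itself via ≥1 edge.
7 → 5 → 9 → 7 — yes.

Yes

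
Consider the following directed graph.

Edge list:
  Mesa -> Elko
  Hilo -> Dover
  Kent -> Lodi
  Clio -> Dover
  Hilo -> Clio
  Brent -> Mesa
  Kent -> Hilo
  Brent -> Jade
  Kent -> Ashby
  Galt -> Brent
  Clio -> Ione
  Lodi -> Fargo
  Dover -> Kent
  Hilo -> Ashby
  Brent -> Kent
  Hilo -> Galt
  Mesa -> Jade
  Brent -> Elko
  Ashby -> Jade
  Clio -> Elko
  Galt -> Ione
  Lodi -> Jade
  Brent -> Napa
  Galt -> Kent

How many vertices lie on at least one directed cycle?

A vertex is on a directed cycle iff it belongs to a strongly connected component of size ≥ 2 (or has a self-loop).
The vertices on cycles are {Clio, Galt, Hilo, Kent, Brent, Dover} — 6 in total.

6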